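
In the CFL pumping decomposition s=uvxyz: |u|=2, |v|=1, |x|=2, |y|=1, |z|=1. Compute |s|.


|s| = |u| + |v| + |x| + |y| + |z|
= 2 + 1 + 2 + 1 + 1
= 3 + 2 + 2
= 5 + 2
= 7

7


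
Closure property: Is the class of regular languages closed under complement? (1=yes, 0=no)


Regular languages are closed under all standard operations:
- Union: Yes (product construction)
- Intersection: Yes (product construction)
- Complement: Yes (swap accept/reject)
- Concatenation: Yes (NFA construction)
Operation: complement -> Closed

1


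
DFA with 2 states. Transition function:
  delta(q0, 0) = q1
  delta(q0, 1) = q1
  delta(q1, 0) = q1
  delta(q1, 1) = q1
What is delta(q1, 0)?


Looking up transition function:
delta(q1, 0) in the table
Row: q1, Column: 0
Result: q1

q1


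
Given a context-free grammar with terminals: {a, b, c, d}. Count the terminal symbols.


Terminal symbols: a, b, c, d
Counting each: a (#1), b (#2), c (#3), d (#4)
Total = 4

4


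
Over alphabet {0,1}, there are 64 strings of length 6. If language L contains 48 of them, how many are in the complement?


Alphabet: {0,1}
String length: 6
Total strings of length 6 = 2^6 = 64
Strings in L = 48
Complement = total - |L|
= 64 - 48
= 16

16


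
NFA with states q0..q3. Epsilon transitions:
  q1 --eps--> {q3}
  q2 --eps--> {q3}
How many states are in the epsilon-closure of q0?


Starting from q0
Initialize closure = {q0}
q0 has no outgoing epsilon transitions -> nothing to add
Final closure: {q0}
Size = 1

1


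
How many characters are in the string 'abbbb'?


String: 'abbbb'
Counting characters:
  'a' appears 1 time(s)
  'b' appears 4 time(s)
Total length = 1 + 4 = 5

5


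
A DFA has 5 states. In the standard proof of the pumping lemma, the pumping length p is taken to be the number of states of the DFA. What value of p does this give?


Pumping lemma for regular languages (standard proof):
Take p = |Q|, the number of DFA states.
Any string of length >= |Q| passes through |Q|+1 states while reading its first |Q| symbols,
so by pigeonhole some state repeats, giving the loop that can be pumped.
Here |Q| = 5
Therefore the proof uses p = 5

5


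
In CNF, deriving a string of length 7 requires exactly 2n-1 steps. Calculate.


Chomsky Normal Form derivation:
String length n = 7
Each step either:
  - Splits a nonterminal into two (n-1 such steps)
  - Converts a nonterminal to terminal (n such steps)
Total = (n-1) + n = 2n - 1
= 2(7) - 1
= 14 - 1
= 13

13


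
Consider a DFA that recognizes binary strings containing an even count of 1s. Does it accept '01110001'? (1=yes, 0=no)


DFA has 2 states: q_even (start, accept=yes) and q_odd
Processing string '01110001' character by character:
  Position 0: read '0', 1-count=0 -> q_even (no change)
  Position 1: read '1', 1-count=1 -> q_odd
  Position 2: read '1', 1-count=2 -> q_even
  Position 3: read '1', 1-count=3 -> q_odd
  Position 4: read '0', 1-count=3 -> q_odd (no change)
  Position 5: read '0', 1-count=3 -> q_odd (no change)
  Position 6: read '0', 1-count=3 -> q_odd (no change)
  Position 7: read '1', 1-count=4 -> q_even
Final state: q_even, total 1s = 4 (even); the DFA requires an even count -> accept

1


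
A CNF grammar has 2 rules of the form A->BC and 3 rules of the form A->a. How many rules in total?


CNF allows two rule forms:
  A -> BC (binary): 2 rules
  A -> a (terminal): 3 rules
Total = 2 + 3 = 5

5


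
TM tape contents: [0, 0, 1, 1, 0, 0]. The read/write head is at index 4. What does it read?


Tape: [0, 0, 1, 1, 0, 0]
Positions: 0 1 2 3 4 5
Values:    0 0 1 1 0 0
Head at position 4
tape[4] = 0

0


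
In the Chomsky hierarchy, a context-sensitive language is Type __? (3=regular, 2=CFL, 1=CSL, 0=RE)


Chomsky hierarchy levels:
  Type 3: Regular (DFA/NFA/regex)
  Type 2: Context-free (PDA)
  Type 1: Context-sensitive
  Type 0: Recursively enumerable (TM)
'context-sensitive' corresponds to Type 1

1


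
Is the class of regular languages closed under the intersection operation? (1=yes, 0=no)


Regular languages are closed under:
- Union (DFA product construction)
- Intersection (DFA product construction)
- Complement (swap accept/reject states)
- Concatenation (NFA construction)
- Kleene star (NFA construction)
intersection is in this list
Therefore: closed

1


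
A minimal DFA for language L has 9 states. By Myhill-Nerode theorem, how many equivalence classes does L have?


Myhill-Nerode theorem:
Number of equivalence classes = number of states in minimal DFA
Minimal DFA states = 9
Therefore equivalence classes = 9

9


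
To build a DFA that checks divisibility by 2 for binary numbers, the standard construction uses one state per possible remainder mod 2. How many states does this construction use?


Divisibility by 2 is tracked via the remainder mod 2: 0, 1, ..., 1
The construction assigns one state to each remainder
Number of remainders = 2

2


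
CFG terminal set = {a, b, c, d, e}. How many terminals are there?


Terminal symbols: a, b, c, d, e
Counting each: a (#1), b (#2), c (#3), d (#4), e (#5)
Total = 5

5


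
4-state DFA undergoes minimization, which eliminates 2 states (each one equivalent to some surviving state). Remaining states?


Original DFA: 4 states
Redundant states removed: 2
Minimized states = original - removed
= 4 - 2
= 2

2


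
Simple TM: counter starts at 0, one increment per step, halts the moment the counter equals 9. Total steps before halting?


Counter starts at 0. Counting sequence:
  Step 1: counter = 1
  Step 2: counter = 2
  Step 3: counter = 3
  Step 4: counter = 4
  Step 5: counter = 5
  Step 6: counter = 6
  ...
  Step 9: counter = 9
Counter reached 9 -> halt
Total steps = 9

9


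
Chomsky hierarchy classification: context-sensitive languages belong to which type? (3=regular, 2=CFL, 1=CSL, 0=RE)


Chomsky hierarchy levels:
  Type 3: Regular (DFA/NFA/regex)
  Type 2: Context-free (PDA)
  Type 1: Context-sensitive
  Type 0: Recursively enumerable (TM)
'context-sensitive' corresponds to Type 1

1


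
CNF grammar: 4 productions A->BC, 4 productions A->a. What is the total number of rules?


CNF allows two rule forms:
  A -> BC (binary): 4 rules
  A -> a (terminal): 4 rules
Total = 4 + 4 = 8

8


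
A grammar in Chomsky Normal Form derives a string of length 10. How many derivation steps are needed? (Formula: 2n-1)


Chomsky Normal Form derivation:
String length n = 10
Each step either:
  - Splits a nonterminal into two (n-1 such steps)
  - Converts a nonterminal to terminal (n such steps)
Total = (n-1) + n = 2n - 1
= 2(10) - 1
= 20 - 1
= 19

19


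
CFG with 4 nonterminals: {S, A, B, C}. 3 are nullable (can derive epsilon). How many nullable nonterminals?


Nonterminals: {S, A, B, C}
A nonterminal is nullable if it can derive epsilon
Counting nullable nonterminals: 3
Total nullable = 3

3


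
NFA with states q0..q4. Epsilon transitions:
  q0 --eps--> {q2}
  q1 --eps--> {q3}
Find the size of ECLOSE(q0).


Starting from q0
Initialize closure = {q0}
Follow epsilon from q0 -> add q2
Final closure: {q0, q2}
Size = 2

2


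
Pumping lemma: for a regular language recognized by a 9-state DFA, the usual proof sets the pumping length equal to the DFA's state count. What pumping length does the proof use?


Pumping lemma for regular languages (standard proof):
Take p = |Q|, the number of DFA states.
Any string of length >= |Q| passes through |Q|+1 states while reading its first |Q| symbols,
so by pigeonhole some state repeats, giving the loop that can be pumped.
Here |Q| = 9
Therefore the proof uses p = 9

9


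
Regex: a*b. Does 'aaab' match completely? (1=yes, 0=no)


Pattern: a*b
String: 'aaab'
Pattern requires: zero or more 'a's followed by exactly one 'b'
Found 3 leading 'a's
Remaining: 'b'
Remaining is exactly 'b' -> match
Result: 1

1


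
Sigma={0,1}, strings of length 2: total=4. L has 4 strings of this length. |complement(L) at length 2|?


Alphabet: {0,1}
String length: 2
Total strings of length 2 = 2^2 = 4
Strings in L = 4
Complement = total - |L|
= 4 - 4
= 0

0


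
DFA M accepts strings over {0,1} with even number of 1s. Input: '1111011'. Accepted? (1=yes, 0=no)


DFA has 2 states: q_even (start, accept=yes) and q_odd
Processing string '1111011' character by character:
  Position 0: read '1', 1-count=1 -> q_odd
  Position 1: read '1', 1-count=2 -> q_even
  Position 2: read '1', 1-count=3 -> q_odd
  Position 3: read '1', 1-count=4 -> q_even
  Position 4: read '0', 1-count=4 -> q_even (no change)
  Position 5: read '1', 1-count=5 -> q_odd
  Position 6: read '1', 1-count=6 -> q_even
Final state: q_even, total 1s = 6 (even); the DFA requires an even count -> accept

1


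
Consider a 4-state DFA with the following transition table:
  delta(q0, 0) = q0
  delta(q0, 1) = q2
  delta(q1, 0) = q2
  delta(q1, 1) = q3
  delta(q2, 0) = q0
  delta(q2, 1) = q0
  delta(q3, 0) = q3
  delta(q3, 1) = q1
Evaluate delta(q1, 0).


Looking up transition function:
delta(q1, 0) in the table
Row: q1, Column: 0
Result: q2

q2


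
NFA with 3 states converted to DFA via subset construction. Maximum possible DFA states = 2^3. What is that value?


NFA has 3 states
Subset construction: each DFA state = subset of NFA states
Maximum subsets = 2^3
2^3 = 8

8


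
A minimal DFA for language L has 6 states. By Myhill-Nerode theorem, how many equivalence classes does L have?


Myhill-Nerode theorem:
Number of equivalence classes = number of states in minimal DFA
Minimal DFA states = 6
Therefore equivalence classes = 6

6


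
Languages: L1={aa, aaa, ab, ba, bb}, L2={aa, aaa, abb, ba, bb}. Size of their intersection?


L1 = {aa, aaa, ab, ba, bb}
L2 = {aa, aaa, abb, ba, bb}
Checking each string in L1 against L2:
  'aa': in L2? Yes
  'aaa': in L2? Yes
  'ab': in L2? No
  'ba': in L2? Yes
  'bb': in L2? Yes
Intersection = {aa, aaa, ba, bb}
|L1 ∩ L2| = 4

4


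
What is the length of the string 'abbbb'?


String: 'abbbb'
Counting characters:
  'a' appears 1 time(s)
  'b' appears 4 time(s)
Total length = 1 + 4 = 5

5


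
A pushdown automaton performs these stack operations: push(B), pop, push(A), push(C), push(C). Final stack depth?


Tracing stack operations:
  push(B) -> stack = [B], depth=1
  pop -> removed B, stack = [], depth=0
  push(A) -> stack = [A], depth=1
  push(C) -> stack = [A,C], depth=2
  push(C) -> stack = [A,C,C], depth=3
Final depth = 3

3


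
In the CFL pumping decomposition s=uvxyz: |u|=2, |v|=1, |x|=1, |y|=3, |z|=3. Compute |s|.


|s| = |u| + |v| + |x| + |y| + |z|
= 2 + 1 + 1 + 3 + 3
= 3 + 1 + 6
= 4 + 6
= 10

10


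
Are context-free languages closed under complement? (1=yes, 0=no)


CFL closure properties:
  Closed under: union, concatenation, Kleene star
  NOT closed under: intersection, complement
Operation 'complement' is in not-closed list -> No (not closed)

0


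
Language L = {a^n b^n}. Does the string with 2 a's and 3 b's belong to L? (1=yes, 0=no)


Language requires equal numbers of a's and b's
PDA pushes for each 'a', pops for each 'b'
Number of a's = 2
Number of b's = 3
2 != 3 -> Reject

0


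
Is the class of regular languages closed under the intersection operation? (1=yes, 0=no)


Regular languages are closed under:
- Union (DFA product construction)
- Intersection (DFA product construction)
- Complement (swap accept/reject states)
- Concatenation (NFA construction)
- Kleene star (NFA construction)
intersection is in this list
Therefore: closed

1


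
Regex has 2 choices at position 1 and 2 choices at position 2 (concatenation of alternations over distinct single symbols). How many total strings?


First group: 2 alternatives
Second group: 2 alternatives
Concatenation: each choice from group 1 pairs with each from group 2
Total = 2 x 2 = 4

4


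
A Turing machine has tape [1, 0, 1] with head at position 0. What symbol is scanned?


Tape: [1, 0, 1]
Positions: 0 1 2
Values:    1 0 1
Head at position 0
tape[0] = 1

1


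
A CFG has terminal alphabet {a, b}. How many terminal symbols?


Terminal symbols: a, b
Counting each: a (#1), b (#2)
Total = 2

2


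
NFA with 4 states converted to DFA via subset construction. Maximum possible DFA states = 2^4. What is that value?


NFA has 4 states
Subset construction: each DFA state = subset of NFA states
Maximum subsets = 2^4
2^4 = 16

16


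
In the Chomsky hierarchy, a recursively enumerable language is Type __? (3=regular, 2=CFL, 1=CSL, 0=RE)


Chomsky hierarchy levels:
  Type 3: Regular (DFA/NFA/regex)
  Type 2: Context-free (PDA)
  Type 1: Context-sensitive
  Type 0: Recursively enumerable (TM)
'recursively enumerable' corresponds to Type 0

0


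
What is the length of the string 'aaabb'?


String: 'aaabb'
Counting characters:
  'a' appears 3 time(s)
  'b' appears 2 time(s)
Total length = 3 + 2 = 5

5


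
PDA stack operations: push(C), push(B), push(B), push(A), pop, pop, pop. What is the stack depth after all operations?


Tracing stack operations:
  push(C) -> stack = [C], depth=1
  push(B) -> stack = [C,B], depth=2
  push(B) -> stack = [C,B,B], depth=3
  push(A) -> stack = [C,B,B,A], depth=4
  pop -> removed A, stack = [C,B,B], depth=3
  pop -> removed B, stack = [C,B], depth=2
  pop -> removed B, stack = [C], depth=1
Final depth = 1

1


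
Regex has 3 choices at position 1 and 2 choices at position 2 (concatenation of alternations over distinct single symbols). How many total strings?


First group: 3 alternatives
Second group: 2 alternatives
Concatenation: each choice from group 1 pairs with each from group 2
Total = 3 x 2 = 6

6


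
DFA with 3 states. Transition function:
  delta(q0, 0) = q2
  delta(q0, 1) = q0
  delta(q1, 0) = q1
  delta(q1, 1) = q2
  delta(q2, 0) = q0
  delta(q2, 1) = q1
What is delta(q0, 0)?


Looking up transition function:
delta(q0, 0) in the table
Row: q0, Column: 0
Result: q2

q2


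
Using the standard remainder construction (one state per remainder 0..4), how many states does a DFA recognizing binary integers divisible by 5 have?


Divisibility by 5 is tracked via the remainder mod 5: 0, 1, ..., 4
The construction assigns one state to each remainder
Number of remainders = 5

5


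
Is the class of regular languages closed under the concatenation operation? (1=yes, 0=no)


Regular languages are closed under:
- Union (DFA product construction)
- Intersection (DFA product construction)
- Complement (swap accept/reject states)
- Concatenation (NFA construction)
- Kleene star (NFA construction)
concatenation is in this list
Therefore: closed

1


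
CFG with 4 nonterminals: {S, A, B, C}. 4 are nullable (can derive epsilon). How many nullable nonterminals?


Nonterminals: {S, A, B, C}
A nonterminal is nullable if it can derive epsilon
Counting nullable nonterminals: 4
Total nullable = 4

4


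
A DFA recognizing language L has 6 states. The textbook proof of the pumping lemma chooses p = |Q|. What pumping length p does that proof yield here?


Pumping lemma for regular languages (standard proof):
Take p = |Q|, the number of DFA states.
Any string of length >= |Q| passes through |Q|+1 states while reading its first |Q| symbols,
so by pigeonhole some state repeats, giving the loop that can be pumped.
Here |Q| = 6
Therefore the proof uses p = 6

6


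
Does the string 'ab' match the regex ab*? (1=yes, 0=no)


Pattern: ab*
String: 'ab'
Pattern requires: exactly one 'a' followed by zero or more 'b's
First char is 'a' -> OK
Rest 'b': all b's? Yes
Result: 1

1


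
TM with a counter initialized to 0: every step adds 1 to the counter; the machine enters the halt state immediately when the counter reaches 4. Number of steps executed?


Counter starts at 0. Counting sequence:
  Step 1: counter = 1
  Step 2: counter = 2
  Step 3: counter = 3
  Step 4: counter = 4
Counter reached 4 -> halt
Total steps = 4

4


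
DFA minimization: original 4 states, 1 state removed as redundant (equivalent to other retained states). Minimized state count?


Original DFA: 4 states
Redundant states removed: 1
Minimized states = original - removed
= 4 - 1
= 3

3


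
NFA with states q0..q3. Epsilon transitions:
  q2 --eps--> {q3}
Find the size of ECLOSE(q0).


Starting from q0
Initialize closure = {q0}
q0 has no outgoing epsilon transitions -> nothing to add
Final closure: {q0}
Size = 1

1


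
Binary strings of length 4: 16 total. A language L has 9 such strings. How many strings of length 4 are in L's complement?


Alphabet: {0,1}
String length: 4
Total strings of length 4 = 2^4 = 16
Strings in L = 9
Complement = total - |L|
= 16 - 9
= 7

7


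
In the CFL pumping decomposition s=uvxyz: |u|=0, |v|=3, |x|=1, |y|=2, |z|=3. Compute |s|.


|s| = |u| + |v| + |x| + |y| + |z|
= 0 + 3 + 1 + 2 + 3
= 3 + 1 + 5
= 4 + 5
= 9

9


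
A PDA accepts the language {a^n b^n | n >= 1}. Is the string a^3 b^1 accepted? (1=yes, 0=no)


Language requires equal numbers of a's and b's
PDA pushes for each 'a', pops for each 'b'
Number of a's = 3
Number of b's = 1
3 != 1 -> Reject

0


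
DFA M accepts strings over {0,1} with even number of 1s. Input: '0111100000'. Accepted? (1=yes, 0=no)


DFA has 2 states: q_even (start, accept=yes) and q_odd
Processing string '0111100000' character by character:
  Position 0: read '0', 1-count=0 -> q_even (no change)
  Position 1: read '1', 1-count=1 -> q_odd
  Position 2: read '1', 1-count=2 -> q_even
  Position 3: read '1', 1-count=3 -> q_odd
  Position 4: read '1', 1-count=4 -> q_even
  Position 5: read '0', 1-count=4 -> q_even (no change)
  Position 6: read '0', 1-count=4 -> q_even (no change)
  Position 7: read '0', 1-count=4 -> q_even (no change)
  Position 8: read '0', 1-count=4 -> q_even (no change)
  Position 9: read '0', 1-count=4 -> q_even (no change)
Final state: q_even, total 1s = 4 (even); the DFA requires an even count -> accept

1


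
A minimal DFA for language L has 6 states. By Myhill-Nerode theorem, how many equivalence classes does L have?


Myhill-Nerode theorem:
Number of equivalence classes = number of states in minimal DFA
Minimal DFA states = 6
Therefore equivalence classes = 6

6


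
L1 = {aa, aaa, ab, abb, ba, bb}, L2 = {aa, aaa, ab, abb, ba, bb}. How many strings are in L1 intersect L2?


L1 = {aa, aaa, ab, abb, ba, bb}
L2 = {aa, aaa, ab, abb, ba, bb}
Checking each string in L1 against L2:
  'aa': in L2? Yes
  'aaa': in L2? Yes
  'ab': in L2? Yes
  'abb': in L2? Yes
  'ba': in L2? Yes
  'bb': in L2? Yes
Intersection = {aa, aaa, ab, abb, ba, bb}
|L1 ∩ L2| = 6

6


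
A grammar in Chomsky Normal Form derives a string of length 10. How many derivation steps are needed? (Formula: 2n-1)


Chomsky Normal Form derivation:
String length n = 10
Each step either:
  - Splits a nonterminal into two (n-1 such steps)
  - Converts a nonterminal to terminal (n such steps)
Total = (n-1) + n = 2n - 1
= 2(10) - 1
= 20 - 1
= 19

19


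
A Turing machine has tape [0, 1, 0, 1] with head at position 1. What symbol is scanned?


Tape: [0, 1, 0, 1]
Positions: 0 1 2 3
Values:    0 1 0 1
Head at position 1
tape[1] = 1

1


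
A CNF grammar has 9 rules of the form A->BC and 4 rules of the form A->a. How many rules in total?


CNF allows two rule forms:
  A -> BC (binary): 9 rules
  A -> a (terminal): 4 rules
Total = 9 + 4 = 13

13


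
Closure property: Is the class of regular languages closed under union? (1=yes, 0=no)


Regular languages are closed under all standard operations:
- Union: Yes (product construction)
- Intersection: Yes (product construction)
- Complement: Yes (swap accept/reject)
- Concatenation: Yes (NFA construction)
Operation: union -> Closed

1


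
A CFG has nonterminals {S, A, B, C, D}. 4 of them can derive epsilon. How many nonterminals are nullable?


Nonterminals: {S, A, B, C, D}
A nonterminal is nullable if it can derive epsilon
Counting nullable nonterminals: 4
Total nullable = 4

4


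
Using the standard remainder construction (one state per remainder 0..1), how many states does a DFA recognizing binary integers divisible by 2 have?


Divisibility by 2 is tracked via the remainder mod 2: 0, 1, ..., 1
The construction assigns one state to each remainder
Number of remainders = 2

2


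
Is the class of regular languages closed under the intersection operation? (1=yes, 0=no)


Regular languages are closed under:
- Union (DFA product construction)
- Intersection (DFA product construction)
- Complement (swap accept/reject states)
- Concatenation (NFA construction)
- Kleene star (NFA construction)
intersection is in this list
Therefore: closed

1


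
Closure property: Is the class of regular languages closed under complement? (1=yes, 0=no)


Regular languages are closed under all standard operations:
- Union: Yes (product construction)
- Intersection: Yes (product construction)
- Complement: Yes (swap accept/reject)
- Concatenation: Yes (NFA construction)
Operation: complement -> Closed

1


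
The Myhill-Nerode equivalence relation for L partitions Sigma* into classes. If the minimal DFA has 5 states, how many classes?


Myhill-Nerode theorem:
Number of equivalence classes = number of states in minimal DFA
Minimal DFA states = 5
Therefore equivalence classes = 5

5


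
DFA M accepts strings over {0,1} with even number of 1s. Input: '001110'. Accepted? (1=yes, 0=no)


DFA has 2 states: q_even (start, accept=yes) and q_odd
Processing string '001110' character by character:
  Position 0: read '0', 1-count=0 -> q_even (no change)
  Position 1: read '0', 1-count=0 -> q_even (no change)
  Position 2: read '1', 1-count=1 -> q_odd
  Position 3: read '1', 1-count=2 -> q_even
  Position 4: read '1', 1-count=3 -> q_odd
  Position 5: read '0', 1-count=3 -> q_odd (no change)
Final state: q_odd, total 1s = 3 (odd); the DFA requires an even count -> reject

0


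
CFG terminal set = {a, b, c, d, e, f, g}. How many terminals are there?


Terminal symbols: a, b, c, d, e, f, g
Counting each: a (#1), b (#2), c (#3), d (#4), e (#5), f (#6), g (#7)
Total = 7

7


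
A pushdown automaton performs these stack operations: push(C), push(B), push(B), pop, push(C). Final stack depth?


Tracing stack operations:
  push(C) -> stack = [C], depth=1
  push(B) -> stack = [C,B], depth=2
  push(B) -> stack = [C,B,B], depth=3
  pop -> removed B, stack = [C,B], depth=2
  push(C) -> stack = [C,B,C], depth=3
Final depth = 3

3


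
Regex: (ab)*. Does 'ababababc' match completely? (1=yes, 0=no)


Pattern: (ab)*
String: 'ababababc'
Pattern requires: zero or more repetitions of 'ab'
Length 9 is odd -> cannot be (ab)* -> no match
Result: 0

0


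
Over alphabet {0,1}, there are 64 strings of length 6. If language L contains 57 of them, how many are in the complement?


Alphabet: {0,1}
String length: 6
Total strings of length 6 = 2^6 = 64
Strings in L = 57
Complement = total - |L|
= 64 - 57
= 7

7


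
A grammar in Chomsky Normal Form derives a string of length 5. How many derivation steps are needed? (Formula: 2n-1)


Chomsky Normal Form derivation:
String length n = 5
Each step either:
  - Splits a nonterminal into two (n-1 such steps)
  - Converts a nonterminal to terminal (n such steps)
Total = (n-1) + n = 2n - 1
= 2(5) - 1
= 10 - 1
= 9

9


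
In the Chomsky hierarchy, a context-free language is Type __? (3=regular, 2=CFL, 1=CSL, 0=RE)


Chomsky hierarchy levels:
  Type 3: Regular (DFA/NFA/regex)
  Type 2: Context-free (PDA)
  Type 1: Context-sensitive
  Type 0: Recursively enumerable (TM)
'context-free' corresponds to Type 2

2


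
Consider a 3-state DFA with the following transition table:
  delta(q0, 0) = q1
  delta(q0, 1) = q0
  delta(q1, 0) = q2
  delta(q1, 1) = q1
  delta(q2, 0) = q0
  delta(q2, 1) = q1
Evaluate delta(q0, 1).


Looking up transition function:
delta(q0, 1) in the table
Row: q0, Column: 1
Result: q0

q0


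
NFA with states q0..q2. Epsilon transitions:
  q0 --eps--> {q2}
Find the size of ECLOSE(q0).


Starting from q0
Initialize closure = {q0}
Follow epsilon from q0 -> add q2
Final closure: {q0, q2}
Size = 2

2


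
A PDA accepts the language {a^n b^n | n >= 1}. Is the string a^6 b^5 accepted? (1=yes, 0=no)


Language requires equal numbers of a's and b's
PDA pushes for each 'a', pops for each 'b'
Number of a's = 6
Number of b's = 5
6 != 5 -> Reject

0


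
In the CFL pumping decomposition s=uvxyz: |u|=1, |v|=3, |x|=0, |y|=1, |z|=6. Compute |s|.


|s| = |u| + |v| + |x| + |y| + |z|
= 1 + 3 + 0 + 1 + 6
= 4 + 0 + 7
= 4 + 7
= 11

11


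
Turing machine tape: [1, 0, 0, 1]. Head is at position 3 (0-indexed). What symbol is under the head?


Tape: [1, 0, 0, 1]
Positions: 0 1 2 3
Values:    1 0 0 1
Head at position 3
tape[3] = 1

1


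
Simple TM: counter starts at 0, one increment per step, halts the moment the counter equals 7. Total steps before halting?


Counter starts at 0. Counting sequence:
  Step 1: counter = 1
  Step 2: counter = 2
  Step 3: counter = 3
  Step 4: counter = 4
  Step 5: counter = 5
  Step 6: counter = 6
  Step 7: counter = 7
Counter reached 7 -> halt
Total steps = 7

7


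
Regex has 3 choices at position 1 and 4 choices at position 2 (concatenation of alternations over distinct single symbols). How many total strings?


First group: 3 alternatives
Second group: 4 alternatives
Concatenation: each choice from group 1 pairs with each from group 2
Total = 3 x 4 = 12

12


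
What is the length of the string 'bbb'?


String: 'bbb'
Counting characters:
  'b' appears 3 time(s)
Total length = 0 + 3 = 3

3


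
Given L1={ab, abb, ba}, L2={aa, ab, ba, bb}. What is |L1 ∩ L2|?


L1 = {ab, abb, ba}
L2 = {aa, ab, ba, bb}
Checking each string in L1 against L2:
  'ab': in L2? Yes
  'abb': in L2? No
  'ba': in L2? Yes
Intersection = {ab, ba}
|L1 ∩ L2| = 2

2


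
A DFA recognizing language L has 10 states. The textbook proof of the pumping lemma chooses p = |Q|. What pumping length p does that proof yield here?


Pumping lemma for regular languages (standard proof):
Take p = |Q|, the number of DFA states.
Any string of length >= |Q| passes through |Q|+1 states while reading its first |Q| symbols,
so by pigeonhole some state repeats, giving the loop that can be pumped.
Here |Q| = 10
Therefore the proof uses p = 10

10


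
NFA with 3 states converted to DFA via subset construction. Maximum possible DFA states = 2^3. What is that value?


NFA has 3 states
Subset construction: each DFA state = subset of NFA states
Maximum subsets = 2^3
2^3 = 8

8


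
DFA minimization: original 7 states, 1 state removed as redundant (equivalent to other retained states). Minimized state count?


Original DFA: 7 states
Redundant states removed: 1
Minimized states = original - removed
= 7 - 1
= 6

6


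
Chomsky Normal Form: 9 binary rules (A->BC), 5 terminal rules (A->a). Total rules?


CNF allows two rule forms:
  A -> BC (binary): 9 rules
  A -> a (terminal): 5 rules
Total = 9 + 5 = 14

14


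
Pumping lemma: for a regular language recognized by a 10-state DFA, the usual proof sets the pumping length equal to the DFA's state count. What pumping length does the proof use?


Pumping lemma for regular languages (standard proof):
Take p = |Q|, the number of DFA states.
Any string of length >= |Q| passes through |Q|+1 states while reading its first |Q| symbols,
so by pigeonhole some state repeats, giving the loop that can be pumped.
Here |Q| = 10
Therefore the proof uses p = 10

10


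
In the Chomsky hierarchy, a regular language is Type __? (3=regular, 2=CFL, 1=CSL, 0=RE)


Chomsky hierarchy levels:
  Type 3: Regular (DFA/NFA/regex)
  Type 2: Context-free (PDA)
  Type 1: Context-sensitive
  Type 0: Recursively enumerable (TM)
'regular' corresponds to Type 3

3


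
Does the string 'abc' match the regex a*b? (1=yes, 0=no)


Pattern: a*b
String: 'abc'
Pattern requires: zero or more 'a's followed by exactly one 'b'
Found 1 leading 'a's
Remaining: 'bc'
Remaining is not 'b' -> no match
Result: 0

0


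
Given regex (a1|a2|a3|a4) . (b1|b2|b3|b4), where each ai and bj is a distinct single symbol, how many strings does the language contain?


First group: 4 alternatives
Second group: 4 alternatives
Concatenation: each choice from group 1 pairs with each from group 2
Total = 4 x 4 = 16

16


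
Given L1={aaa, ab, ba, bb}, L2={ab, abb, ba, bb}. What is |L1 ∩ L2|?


L1 = {aaa, ab, ba, bb}
L2 = {ab, abb, ba, bb}
Checking each string in L1 against L2:
  'aaa': in L2? No
  'ab': in L2? Yes
  'ba': in L2? Yes
  'bb': in L2? Yes
Intersection = {ab, ba, bb}
|L1 ∩ L2| = 3

3


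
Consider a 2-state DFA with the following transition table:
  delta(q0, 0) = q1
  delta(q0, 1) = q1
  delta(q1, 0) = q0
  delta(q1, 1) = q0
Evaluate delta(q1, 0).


Looking up transition function:
delta(q1, 0) in the table
Row: q1, Column: 0
Result: q0

q0


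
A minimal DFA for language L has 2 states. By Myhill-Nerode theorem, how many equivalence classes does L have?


Myhill-Nerode theorem:
Number of equivalence classes = number of states in minimal DFA
Minimal DFA states = 2
Therefore equivalence classes = 2

2


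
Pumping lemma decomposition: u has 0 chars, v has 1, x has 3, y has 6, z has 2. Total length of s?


|s| = |u| + |v| + |x| + |y| + |z|
= 0 + 1 + 3 + 6 + 2
= 1 + 3 + 8
= 4 + 8
= 12

12


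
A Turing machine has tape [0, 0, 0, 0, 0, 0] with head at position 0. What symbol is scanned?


Tape: [0, 0, 0, 0, 0, 0]
Positions: 0 1 2 3 4 5
Values:    0 0 0 0 0 0
Head at position 0
tape[0] = 0

0


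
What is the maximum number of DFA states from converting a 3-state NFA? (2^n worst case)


NFA has 3 states
Subset construction: each DFA state = subset of NFA states
Maximum subsets = 2^3
2^3 = 8

8


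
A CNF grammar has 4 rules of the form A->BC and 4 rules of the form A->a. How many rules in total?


CNF allows two rule forms:
  A -> BC (binary): 4 rules
  A -> a (terminal): 4 rules
Total = 4 + 4 = 8

8


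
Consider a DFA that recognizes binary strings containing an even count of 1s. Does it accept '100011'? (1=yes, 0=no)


DFA has 2 states: q_even (start, accept=yes) and q_odd
Processing string '100011' character by character:
  Position 0: read '1', 1-count=1 -> q_odd
  Position 1: read '0', 1-count=1 -> q_odd (no change)
  Position 2: read '0', 1-count=1 -> q_odd (no change)
  Position 3: read '0', 1-count=1 -> q_odd (no change)
  Position 4: read '1', 1-count=2 -> q_even
  Position 5: read '1', 1-count=3 -> q_odd
Final state: q_odd, total 1s = 3 (odd); the DFA requires an even count -> reject

0


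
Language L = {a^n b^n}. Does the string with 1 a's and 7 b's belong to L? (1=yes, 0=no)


Language requires equal numbers of a's and b's
PDA pushes for each 'a', pops for each 'b'
Number of a's = 1
Number of b's = 7
1 != 7 -> Reject

0


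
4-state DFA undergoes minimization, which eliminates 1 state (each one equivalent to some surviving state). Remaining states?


Original DFA: 4 states
Redundant states removed: 1
Minimized states = original - removed
= 4 - 1
= 3

3


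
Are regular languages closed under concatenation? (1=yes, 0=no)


Regular languages are closed under:
- Union (DFA product construction)
- Intersection (DFA product construction)
- Complement (swap accept/reject states)
- Concatenation (NFA construction)
- Kleene star (NFA construction)
concatenation is in this list
Therefore: closed

1


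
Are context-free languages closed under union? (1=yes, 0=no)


CFL closure properties:
  Closed under: union, concatenation, Kleene star
  NOT closed under: intersection, complement
Operation 'union' is in closed list -> Yes (closed)

1


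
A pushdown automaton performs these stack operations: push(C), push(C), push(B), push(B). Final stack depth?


Tracing stack operations:
  push(C) -> stack = [C], depth=1
  push(C) -> stack = [C,C], depth=2
  push(B) -> stack = [C,C,B], depth=3
  push(B) -> stack = [C,C,B,B], depth=4
Final depth = 4

4


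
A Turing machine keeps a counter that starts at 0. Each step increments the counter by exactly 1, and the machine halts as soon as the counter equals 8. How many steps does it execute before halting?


Counter starts at 0. Counting sequence:
  Step 1: counter = 1
  Step 2: counter = 2
  Step 3: counter = 3
  Step 4: counter = 4
  Step 5: counter = 5
  Step 6: counter = 6
  Step 7: counter = 7
  Step 8: counter = 8
Counter reached 8 -> halt
Total steps = 8

8


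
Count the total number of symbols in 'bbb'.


String: 'bbb'
Counting characters:
  'b' appears 3 time(s)
Total length = 0 + 3 = 3

3


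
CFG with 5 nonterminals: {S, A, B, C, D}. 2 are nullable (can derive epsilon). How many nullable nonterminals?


Nonterminals: {S, A, B, C, D}
A nonterminal is nullable if it can derive epsilon
Counting nullable nonterminals: 2
Total nullable = 2

2


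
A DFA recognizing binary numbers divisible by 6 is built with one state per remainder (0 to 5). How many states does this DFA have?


Divisibility by 6 is tracked via the remainder mod 6: 0, 1, ..., 5
The construction assigns one state to each remainder
Number of remainders = 6

6


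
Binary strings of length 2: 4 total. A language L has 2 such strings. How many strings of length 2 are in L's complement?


Alphabet: {0,1}
String length: 2
Total strings of length 2 = 2^2 = 4
Strings in L = 2
Complement = total - |L|
= 4 - 2
= 2

2


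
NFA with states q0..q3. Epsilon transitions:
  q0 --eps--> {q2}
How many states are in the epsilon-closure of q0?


Starting from q0
Initialize closure = {q0}
Follow epsilon from q0 -> add q2
Final closure: {q0, q2}
Size = 2

2


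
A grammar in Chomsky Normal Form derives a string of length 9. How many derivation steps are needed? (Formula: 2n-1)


Chomsky Normal Form derivation:
String length n = 9
Each step either:
  - Splits a nonterminal into two (n-1 such steps)
  - Converts a nonterminal to terminal (n such steps)
Total = (n-1) + n = 2n - 1
= 2(9) - 1
= 18 - 1
= 17

17


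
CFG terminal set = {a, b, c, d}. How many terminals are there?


Terminal symbols: a, b, c, d
Counting each: a (#1), b (#2), c (#3), d (#4)
Total = 4

4


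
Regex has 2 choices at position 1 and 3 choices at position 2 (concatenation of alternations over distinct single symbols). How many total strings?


First group: 2 alternatives
Second group: 3 alternatives
Concatenation: each choice from group 1 pairs with each from group 2
Total = 2 x 3 = 6

6


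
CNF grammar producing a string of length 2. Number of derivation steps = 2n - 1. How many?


Chomsky Normal Form derivation:
String length n = 2
Each step either:
  - Splits a nonterminal into two (n-1 such steps)
  - Converts a nonterminal to terminal (n such steps)
Total = (n-1) + n = 2n - 1
= 2(2) - 1
= 4 - 1
= 3

3


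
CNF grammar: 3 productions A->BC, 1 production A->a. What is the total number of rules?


CNF allows two rule forms:
  A -> BC (binary): 3 rules
  A -> a (terminal): 1 rule
Total = 3 + 1 = 4

4


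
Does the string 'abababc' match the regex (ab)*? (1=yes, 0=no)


Pattern: (ab)*
String: 'abababc'
Pattern requires: zero or more repetitions of 'ab'
Length 7 is odd -> cannot be (ab)* -> no match
Result: 0

0


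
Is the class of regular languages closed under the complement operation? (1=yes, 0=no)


Regular languages are closed under:
- Union (DFA product construction)
- Intersection (DFA product construction)
- Complement (swap accept/reject states)
- Concatenation (NFA construction)
- Kleene star (NFA construction)
complement is in this list
Therefore: closed

1


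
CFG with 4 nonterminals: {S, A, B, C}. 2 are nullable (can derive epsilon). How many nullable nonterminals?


Nonterminals: {S, A, B, C}
A nonterminal is nullable if it can derive epsilon
Counting nullable nonterminals: 2
Total nullable = 2

2


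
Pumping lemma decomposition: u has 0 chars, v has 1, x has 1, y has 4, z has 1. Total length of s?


|s| = |u| + |v| + |x| + |y| + |z|
= 0 + 1 + 1 + 4 + 1
= 1 + 1 + 5
= 2 + 5
= 7

7


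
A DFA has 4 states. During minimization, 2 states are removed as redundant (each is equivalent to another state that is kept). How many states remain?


Original DFA: 4 states
Redundant states removed: 2
Minimized states = original - removed
= 4 - 2
= 2

2


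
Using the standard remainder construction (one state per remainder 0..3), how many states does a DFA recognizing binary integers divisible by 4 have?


Divisibility by 4 is tracked via the remainder mod 4: 0, 1, ..., 3
The construction assigns one state to each remainder
Number of remainders = 4

4


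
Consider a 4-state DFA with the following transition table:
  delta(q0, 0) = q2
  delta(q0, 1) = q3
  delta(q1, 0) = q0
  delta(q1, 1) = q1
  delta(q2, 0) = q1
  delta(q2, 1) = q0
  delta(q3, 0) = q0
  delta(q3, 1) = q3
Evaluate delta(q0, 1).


Looking up transition function:
delta(q0, 1) in the table
Row: q0, Column: 1
Result: q3

q3


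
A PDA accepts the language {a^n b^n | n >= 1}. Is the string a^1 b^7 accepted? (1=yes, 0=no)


Language requires equal numbers of a's and b's
PDA pushes for each 'a', pops for each 'b'
Number of a's = 1
Number of b's = 7
1 != 7 -> Reject

0


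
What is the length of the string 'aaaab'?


String: 'aaaab'
Counting characters:
  'a' appears 4 time(s)
  'b' appears 1 time(s)
Total length = 4 + 1 = 5

5


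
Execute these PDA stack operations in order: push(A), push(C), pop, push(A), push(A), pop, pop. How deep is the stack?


Tracing stack operations:
  push(A) -> stack = [A], depth=1
  push(C) -> stack = [A,C], depth=2
  pop -> removed C, stack = [A], depth=1
  push(A) -> stack = [A,A], depth=2
  push(A) -> stack = [A,A,A], depth=3
  pop -> removed A, stack = [A,A], depth=2
  pop -> removed A, stack = [A], depth=1
Final depth = 1

1


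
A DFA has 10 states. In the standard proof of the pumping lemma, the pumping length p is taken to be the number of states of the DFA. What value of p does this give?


Pumping lemma for regular languages (standard proof):
Take p = |Q|, the number of DFA states.
Any string of length >= |Q| passes through |Q|+1 states while reading its first |Q| symbols,
so by pigeonhole some state repeats, giving the loop that can be pumped.
Here |Q| = 10
Therefore the proof uses p = 10

10


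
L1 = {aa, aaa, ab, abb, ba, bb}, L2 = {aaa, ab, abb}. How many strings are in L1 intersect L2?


L1 = {aa, aaa, ab, abb, ba, bb}
L2 = {aaa, ab, abb}
Checking each string in L1 against L2:
  'aa': in L2? No
  'aaa': in L2? Yes
  'ab': in L2? Yes
  'abb': in L2? Yes
  'ba': in L2? No
  'bb': in L2? No
Intersection = {aaa, ab, abb}
|L1 ∩ L2| = 3

3


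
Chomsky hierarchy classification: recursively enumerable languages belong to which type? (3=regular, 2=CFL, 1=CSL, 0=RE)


Chomsky hierarchy levels:
  Type 3: Regular (DFA/NFA/regex)
  Type 2: Context-free (PDA)
  Type 1: Context-sensitive
  Type 0: Recursively enumerable (TM)
'recursively enumerable' corresponds to Type 0

0


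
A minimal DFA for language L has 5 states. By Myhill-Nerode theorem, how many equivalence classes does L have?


Myhill-Nerode theorem:
Number of equivalence classes = number of states in minimal DFA
Minimal DFA states = 5
Therefore equivalence classes = 5

5


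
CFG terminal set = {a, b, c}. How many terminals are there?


Terminal symbols: a, b, c
Counting each: a (#1), b (#2), c (#3)
Total = 3

3


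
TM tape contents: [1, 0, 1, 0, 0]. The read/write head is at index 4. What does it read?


Tape: [1, 0, 1, 0, 0]
Positions: 0 1 2 3 4
Values:    1 0 1 0 0
Head at position 4
tape[4] = 0

0


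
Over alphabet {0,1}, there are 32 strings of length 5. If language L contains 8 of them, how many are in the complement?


Alphabet: {0,1}
String length: 5
Total strings of length 5 = 2^5 = 32
Strings in L = 8
Complement = total - |L|
= 32 - 8
= 24

24
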